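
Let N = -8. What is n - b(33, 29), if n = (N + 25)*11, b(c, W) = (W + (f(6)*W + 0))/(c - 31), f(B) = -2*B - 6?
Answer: 867/2 ≈ 433.50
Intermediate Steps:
f(B) = -6 - 2*B
b(c, W) = -17*W/(-31 + c) (b(c, W) = (W + ((-6 - 2*6)*W + 0))/(c - 31) = (W + ((-6 - 12)*W + 0))/(-31 + c) = (W + (-18*W + 0))/(-31 + c) = (W - 18*W)/(-31 + c) = (-17*W)/(-31 + c) = -17*W/(-31 + c))
n = 187 (n = (-8 + 25)*11 = 17*11 = 187)
n - b(33, 29) = 187 - (-17)*29/(-31 + 33) = 187 - (-17)*29/2 = 187 - 1*(-493/2) = 187 + 493/2 = 867/2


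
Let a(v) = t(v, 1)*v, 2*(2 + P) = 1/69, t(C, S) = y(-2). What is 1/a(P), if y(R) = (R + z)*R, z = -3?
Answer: -69/1375 ≈ -0.050182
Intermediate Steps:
y(R) = R*(-3 + R) (y(R) = (R - 3)*R = (-3 + R)*R = R*(-3 + R))
t(C, S) = 10 (t(C, S) = -2*(-3 - 2) = -2*(-5) = 10)
P = -275/138 (P = -2 + (1/2)/69 = -2 + (1/2)*(1/69) = -2 + 1/138 = -275/138 ≈ -1.9928)
a(v) = 10*v
1/a(P) = 1/(10*(-275/138)) = 1/(-1375/69) = -69/1375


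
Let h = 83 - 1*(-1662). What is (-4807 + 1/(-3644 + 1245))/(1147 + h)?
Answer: -1921999/1156318 ≈ -1.6622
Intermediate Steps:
h = 1745 (h = 83 + 1662 = 1745)
(-4807 + 1/(-3644 + 1245))/(1147 + h) = (-4807 + 1/(-3644 + 1245))/(1147 + 1745) = (-4807 + 1/(-2399))/2892 = (-4807 - 1/2399)*(1/2892) = -11531994/2399*1/2892 = -1921999/1156318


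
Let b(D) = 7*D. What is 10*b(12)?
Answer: 840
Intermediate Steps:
10*b(12) = 10*(7*12) = 10*84 = 840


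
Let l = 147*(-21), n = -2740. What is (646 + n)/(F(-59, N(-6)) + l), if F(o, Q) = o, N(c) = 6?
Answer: 1047/1573 ≈ 0.66561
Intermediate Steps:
l = -3087
(646 + n)/(F(-59, N(-6)) + l) = (646 - 2740)/(-59 - 3087) = -2094/(-3146) = -2094*(-1/3146) = 1047/1573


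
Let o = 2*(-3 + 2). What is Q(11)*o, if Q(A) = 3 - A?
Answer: 16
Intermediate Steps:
o = -2 (o = 2*(-1) = -2)
Q(11)*o = (3 - 1*11)*(-2) = (3 - 11)*(-2) = -8*(-2) = 16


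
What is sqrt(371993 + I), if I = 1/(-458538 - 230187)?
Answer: 2*sqrt(196057722596591)/45915 ≈ 609.91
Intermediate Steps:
I = -1/688725 (I = 1/(-688725) = -1/688725 ≈ -1.4520e-6)
sqrt(371993 + I) = sqrt(371993 - 1/688725) = sqrt(256200878924/688725) = 2*sqrt(196057722596591)/45915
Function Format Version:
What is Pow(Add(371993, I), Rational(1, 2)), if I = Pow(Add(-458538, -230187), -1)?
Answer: Mul(Rational(2, 45915), Pow(196057722596591, Rational(1, 2))) ≈ 609.91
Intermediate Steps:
I = Rational(-1, 688725) (I = Pow(-688725, -1) = Rational(-1, 688725) ≈ -1.4520e-6)
Pow(Add(371993, I), Rational(1, 2)) = Pow(Add(371993, Rational(-1, 688725)), Rational(1, 2)) = Pow(Rational(256200878924, 688725), Rational(1, 2)) = Mul(Rational(2, 45915), Pow(196057722596591, Rational(1, 2)))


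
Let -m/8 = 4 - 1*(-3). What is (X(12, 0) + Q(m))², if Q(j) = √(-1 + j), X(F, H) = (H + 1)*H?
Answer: -57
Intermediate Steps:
X(F, H) = H*(1 + H) (X(F, H) = (1 + H)*H = H*(1 + H))
m = -56 (m = -8*(4 - 1*(-3)) = -8*(4 + 3) = -8*7 = -56)
(X(12, 0) + Q(m))² = (0*(1 + 0) + √(-1 - 56))² = (0*1 + √(-57))² = (0 + I*√57)² = (I*√57)² = -57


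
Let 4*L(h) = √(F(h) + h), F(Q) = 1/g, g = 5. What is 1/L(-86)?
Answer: -4*I*√2145/429 ≈ -0.43183*I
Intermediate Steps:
F(Q) = ⅕ (F(Q) = 1/5 = ⅕)
L(h) = √(⅕ + h)/4
1/L(-86) = 1/(√(5 + 25*(-86))/20) = 1/(√(5 - 2150)/20) = 1/(√(-2145)/20) = 1/((I*√2145)/20) = 1/(I*√2145/20) = -4*I*√2145/429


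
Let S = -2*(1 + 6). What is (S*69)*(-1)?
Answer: 966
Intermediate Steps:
S = -14 (S = -2*7 = -14)
(S*69)*(-1) = -14*69*(-1) = -966*(-1) = 966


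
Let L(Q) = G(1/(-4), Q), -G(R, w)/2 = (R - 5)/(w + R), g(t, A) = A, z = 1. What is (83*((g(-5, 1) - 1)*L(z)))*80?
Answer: 0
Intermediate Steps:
G(R, w) = -2*(-5 + R)/(R + w) (G(R, w) = -2*(R - 5)/(w + R) = -2*(-5 + R)/(R + w))
L(Q) = 21/(2*(-1/4 + Q)) (L(Q) = 2*(5 - 1/(-4))/(1/(-4) + Q) = 2*(5 - 1*(-1/4))/(-1/4 + Q) = 2*(5 + 1/4)/(-1/4 + Q) = 2*(21/4)/(-1/4 + Q) = 21/(2*(-1/4 + Q)))
(83*((g(-5, 1) - 1)*L(z)))*80 = (83*((1 - 1)*(42/(-1 + 4*1))))*80 = (83*(0*(42/(-1 + 4))))*80 = (83*(0*(42/3)))*80 = (83*(0*(42*(1/3))))*80 = (83*(0*14))*80 = (83*0)*80 = 0*80 = 0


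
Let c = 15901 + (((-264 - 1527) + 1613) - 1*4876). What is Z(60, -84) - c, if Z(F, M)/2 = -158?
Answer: -11163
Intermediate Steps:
Z(F, M) = -316 (Z(F, M) = 2*(-158) = -316)
c = 10847 (c = 15901 + ((-1791 + 1613) - 4876) = 15901 + (-178 - 4876) = 15901 - 5054 = 10847)
Z(60, -84) - c = -316 - 1*10847 = -316 - 10847 = -11163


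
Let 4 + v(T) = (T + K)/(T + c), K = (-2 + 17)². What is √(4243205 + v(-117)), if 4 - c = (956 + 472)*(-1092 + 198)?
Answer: √6914299243272816613/1276519 ≈ 2059.9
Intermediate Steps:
c = 1276636 (c = 4 - (956 + 472)*(-1092 + 198) = 4 - 1428*(-894) = 4 - 1*(-1276632) = 4 + 1276632 = 1276636)
K = 225 (K = 15² = 225)
v(T) = -4 + (225 + T)/(1276636 + T) (v(T) = -4 + (T + 225)/(T + 1276636) = -4 + (225 + T)/(1276636 + T))
√(4243205 + v(-117)) = √(4243205 + (-5106319 - 3*(-117))/(1276636 - 117)) = √(4243205 + (-5106319 + 351)/1276519) = √(4243205 + (1/1276519)*(-5105968)) = √(4243205 - 5105968/1276519) = √(5416526697427/1276519) = √6914299243272816613/1276519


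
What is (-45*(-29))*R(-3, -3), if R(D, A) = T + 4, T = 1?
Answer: 6525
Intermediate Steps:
R(D, A) = 5 (R(D, A) = 1 + 4 = 5)
(-45*(-29))*R(-3, -3) = -45*(-29)*5 = 1305*5 = 6525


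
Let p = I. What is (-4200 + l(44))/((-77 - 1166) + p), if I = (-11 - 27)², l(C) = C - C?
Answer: -1400/67 ≈ -20.896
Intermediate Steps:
l(C) = 0
I = 1444 (I = (-38)² = 1444)
p = 1444
(-4200 + l(44))/((-77 - 1166) + p) = (-4200 + 0)/((-77 - 1166) + 1444) = -4200/(-1243 + 1444) = -4200/201 = -4200*1/201 = -1400/67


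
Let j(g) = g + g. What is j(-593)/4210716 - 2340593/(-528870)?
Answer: 410622714782/92788390455 ≈ 4.4254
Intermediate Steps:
j(g) = 2*g
j(-593)/4210716 - 2340593/(-528870) = (2*(-593))/4210716 - 2340593/(-528870) = -1186*1/4210716 - 2340593*(-1/528870) = -593/2105358 + 2340593/528870 = 410622714782/92788390455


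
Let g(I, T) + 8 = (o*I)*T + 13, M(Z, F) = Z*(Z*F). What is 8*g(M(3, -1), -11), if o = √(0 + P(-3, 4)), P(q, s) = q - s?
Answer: 40 + 792*I*√7 ≈ 40.0 + 2095.4*I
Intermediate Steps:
o = I*√7 (o = √(0 + (-3 - 1*4)) = √(0 + (-3 - 4)) = √(0 - 7) = √(-7) = I*√7 ≈ 2.6458*I)
M(Z, F) = F*Z² (M(Z, F) = Z*(F*Z) = F*Z²)
g(I, T) = 5 + I*I*T*√7 (g(I, T) = -8 + (((I*√7)*I)*T + 13) = -8 + ((I*I*√7)*T + 13) = -8 + (I*I*T*√7 + 13) = -8 + (13 + I*I*T*√7) = 5 + I*I*T*√7)
8*g(M(3, -1), -11) = 8*(5 + I*(-1*3²)*(-11)*√7) = 8*(5 + I*(-1*9)*(-11)*√7) = 8*(5 + I*(-9)*(-11)*√7) = 8*(5 + 99*I*√7) = 40 + 792*I*√7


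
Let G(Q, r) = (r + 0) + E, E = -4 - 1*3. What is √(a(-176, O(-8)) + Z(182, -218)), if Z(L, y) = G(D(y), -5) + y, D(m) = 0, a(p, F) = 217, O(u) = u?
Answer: I*√13 ≈ 3.6056*I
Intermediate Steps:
E = -7 (E = -4 - 3 = -7)
G(Q, r) = -7 + r (G(Q, r) = (r + 0) - 7 = r - 7 = -7 + r)
Z(L, y) = -12 + y (Z(L, y) = (-7 - 5) + y = -12 + y)
√(a(-176, O(-8)) + Z(182, -218)) = √(217 + (-12 - 218)) = √(217 - 230) = √(-13) = I*√13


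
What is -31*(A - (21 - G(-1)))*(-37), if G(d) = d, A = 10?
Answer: -13764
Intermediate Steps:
-31*(A - (21 - G(-1)))*(-37) = -31*(10 - (21 - 1*(-1)))*(-37) = -31*(10 - (21 + 1))*(-37) = -31*(10 - 1*22)*(-37) = -31*(10 - 22)*(-37) = -31*(-12)*(-37) = 372*(-37) = -13764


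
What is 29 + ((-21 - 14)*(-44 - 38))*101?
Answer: 289899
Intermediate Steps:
29 + ((-21 - 14)*(-44 - 38))*101 = 29 - 35*(-82)*101 = 29 + 2870*101 = 29 + 289870 = 289899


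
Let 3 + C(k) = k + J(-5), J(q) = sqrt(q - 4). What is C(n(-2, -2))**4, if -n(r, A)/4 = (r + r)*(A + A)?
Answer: 19908796 - 3601920*I ≈ 1.9909e+7 - 3.6019e+6*I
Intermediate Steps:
n(r, A) = -16*A*r (n(r, A) = -4*(r + r)*(A + A) = -4*2*r*2*A = -16*A*r)
J(q) = sqrt(-4 + q)
C(k) = -3 + k + 3*I (C(k) = -3 + (k + sqrt(-4 - 5)) = -3 + (k + sqrt(-9)) = -3 + (k + 3*I) = -3 + k + 3*I)
C(n(-2, -2))**4 = (-3 - 16*(-2)*(-2) + 3*I)**4 = (-3 - 64 + 3*I)**4 = (-67 + 3*I)**4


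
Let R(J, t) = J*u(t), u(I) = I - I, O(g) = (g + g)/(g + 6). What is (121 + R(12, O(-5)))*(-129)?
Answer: -15609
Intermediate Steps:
O(g) = 2*g/(6 + g) (O(g) = (2*g)/(6 + g) = 2*g/(6 + g))
u(I) = 0
R(J, t) = 0 (R(J, t) = J*0 = 0)
(121 + R(12, O(-5)))*(-129) = (121 + 0)*(-129) = 121*(-129) = -15609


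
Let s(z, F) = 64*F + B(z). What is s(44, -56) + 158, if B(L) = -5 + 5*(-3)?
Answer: -3446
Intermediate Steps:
B(L) = -20 (B(L) = -5 - 15 = -20)
s(z, F) = -20 + 64*F (s(z, F) = 64*F - 20 = -20 + 64*F)
s(44, -56) + 158 = (-20 + 64*(-56)) + 158 = (-20 - 3584) + 158 = -3604 + 158 = -3446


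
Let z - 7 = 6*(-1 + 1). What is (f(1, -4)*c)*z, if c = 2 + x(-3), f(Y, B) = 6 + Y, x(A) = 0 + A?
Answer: -49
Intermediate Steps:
x(A) = A
z = 7 (z = 7 + 6*(-1 + 1) = 7 + 6*0 = 7 + 0 = 7)
c = -1 (c = 2 - 3 = -1)
(f(1, -4)*c)*z = ((6 + 1)*(-1))*7 = (7*(-1))*7 = -7*7 = -49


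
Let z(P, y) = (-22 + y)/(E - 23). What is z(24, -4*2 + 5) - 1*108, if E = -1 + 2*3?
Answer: -1919/18 ≈ -106.61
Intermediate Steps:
E = 5 (E = -1 + 6 = 5)
z(P, y) = 11/9 - y/18 (z(P, y) = (-22 + y)/(5 - 23) = (-22 + y)/(-18) = (-22 + y)*(-1/18) = 11/9 - y/18)
z(24, -4*2 + 5) - 1*108 = (11/9 - (-4*2 + 5)/18) - 1*108 = (11/9 - (-8 + 5)/18) - 108 = (11/9 - 1/18*(-3)) - 108 = (11/9 + ⅙) - 108 = 25/18 - 108 = -1919/18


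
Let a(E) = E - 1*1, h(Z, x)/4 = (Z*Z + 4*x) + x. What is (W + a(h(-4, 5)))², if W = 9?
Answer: 29584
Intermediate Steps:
h(Z, x) = 4*Z² + 20*x (h(Z, x) = 4*((Z*Z + 4*x) + x) = 4*((Z² + 4*x) + x) = 4*(Z² + 5*x) = 4*Z² + 20*x)
a(E) = -1 + E (a(E) = E - 1 = -1 + E)
(W + a(h(-4, 5)))² = (9 + (-1 + (4*(-4)² + 20*5)))² = (9 + (-1 + (4*16 + 100)))² = (9 + (-1 + (64 + 100)))² = (9 + (-1 + 164))² = (9 + 163)² = 172² = 29584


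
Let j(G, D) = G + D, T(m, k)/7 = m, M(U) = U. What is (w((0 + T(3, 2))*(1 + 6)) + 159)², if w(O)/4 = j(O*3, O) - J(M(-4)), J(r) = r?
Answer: 6385729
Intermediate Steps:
T(m, k) = 7*m
j(G, D) = D + G
w(O) = 16 + 16*O (w(O) = 4*((O + O*3) - 1*(-4)) = 4*((O + 3*O) + 4) = 4*(4*O + 4) = 4*(4 + 4*O) = 16 + 16*O)
(w((0 + T(3, 2))*(1 + 6)) + 159)² = ((16 + 16*((0 + 7*3)*(1 + 6))) + 159)² = ((16 + 16*((0 + 21)*7)) + 159)² = ((16 + 16*(21*7)) + 159)² = ((16 + 16*147) + 159)² = ((16 + 2352) + 159)² = (2368 + 159)² = 2527² = 6385729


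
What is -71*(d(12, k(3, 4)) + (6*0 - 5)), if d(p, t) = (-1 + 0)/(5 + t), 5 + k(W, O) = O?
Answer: 1491/4 ≈ 372.75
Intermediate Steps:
k(W, O) = -5 + O
d(p, t) = -1/(5 + t)
-71*(d(12, k(3, 4)) + (6*0 - 5)) = -71*(-1/(5 + (-5 + 4)) + (6*0 - 5)) = -71*(-1/(5 - 1) + (0 - 5)) = -71*(-1/4 - 5) = -71*(-1*¼ - 5) = -71*(-¼ - 5) = -71*(-21/4) = 1491/4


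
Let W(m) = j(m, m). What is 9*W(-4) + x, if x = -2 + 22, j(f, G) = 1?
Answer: 29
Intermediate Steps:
W(m) = 1
x = 20
9*W(-4) + x = 9*1 + 20 = 9 + 20 = 29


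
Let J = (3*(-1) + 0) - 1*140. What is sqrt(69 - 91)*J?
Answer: -143*I*sqrt(22) ≈ -670.73*I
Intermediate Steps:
J = -143 (J = (-3 + 0) - 140 = -3 - 140 = -143)
sqrt(69 - 91)*J = sqrt(69 - 91)*(-143) = sqrt(-22)*(-143) = (I*sqrt(22))*(-143) = -143*I*sqrt(22)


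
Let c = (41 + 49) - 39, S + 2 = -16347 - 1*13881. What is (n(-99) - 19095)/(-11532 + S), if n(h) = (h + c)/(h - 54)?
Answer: 973829/2129862 ≈ 0.45723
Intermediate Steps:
S = -30230 (S = -2 + (-16347 - 1*13881) = -2 + (-16347 - 13881) = -2 - 30228 = -30230)
c = 51 (c = 90 - 39 = 51)
n(h) = (51 + h)/(-54 + h) (n(h) = (h + 51)/(h - 54) = (51 + h)/(-54 + h))
(n(-99) - 19095)/(-11532 + S) = ((51 - 99)/(-54 - 99) - 19095)/(-11532 - 30230) = (-48/(-153) - 19095)/(-41762) = (-1/153*(-48) - 19095)*(-1/41762) = (16/51 - 19095)*(-1/41762) = -973829/51*(-1/41762) = 973829/2129862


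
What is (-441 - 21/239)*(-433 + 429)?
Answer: 421680/239 ≈ 1764.4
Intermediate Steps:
(-441 - 21/239)*(-433 + 429) = (-441 - 21*1/239)*(-4) = (-441 - 21/239)*(-4) = -105420/239*(-4) = 421680/239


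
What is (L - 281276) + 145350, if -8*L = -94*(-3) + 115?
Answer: -1087805/8 ≈ -1.3598e+5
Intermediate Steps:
L = -397/8 (L = -(-94*(-3) + 115)/8 = -(282 + 115)/8 = -⅛*397 = -397/8 ≈ -49.625)
(L - 281276) + 145350 = (-397/8 - 281276) + 145350 = -2250605/8 + 145350 = -1087805/8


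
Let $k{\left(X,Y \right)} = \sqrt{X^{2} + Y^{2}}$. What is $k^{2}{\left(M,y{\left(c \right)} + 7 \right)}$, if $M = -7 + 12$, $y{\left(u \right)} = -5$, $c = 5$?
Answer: $29$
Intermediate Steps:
$M = 5$
$k^{2}{\left(M,y{\left(c \right)} + 7 \right)} = \left(\sqrt{5^{2} + \left(-5 + 7\right)^{2}}\right)^{2} = \left(\sqrt{25 + 2^{2}}\right)^{2} = \left(\sqrt{25 + 4}\right)^{2} = \left(\sqrt{29}\right)^{2} = 29$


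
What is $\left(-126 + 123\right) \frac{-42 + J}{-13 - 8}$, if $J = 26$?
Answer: $- \frac{16}{7} \approx -2.2857$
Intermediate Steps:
$\left(-126 + 123\right) \frac{-42 + J}{-13 - 8} = \left(-126 + 123\right) \frac{-42 + 26}{-13 - 8} = - 3 \left(- \frac{16}{-21}\right) = - 3 \left(\left(-16\right) \left(- \frac{1}{21}\right)\right) = \left(-3\right) \frac{16}{21} = - \frac{16}{7}$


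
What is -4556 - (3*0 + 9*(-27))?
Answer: -4313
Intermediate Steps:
-4556 - (3*0 + 9*(-27)) = -4556 - (0 - 243) = -4556 - 1*(-243) = -4556 + 243 = -4313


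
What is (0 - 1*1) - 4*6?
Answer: -25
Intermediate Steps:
(0 - 1*1) - 4*6 = (0 - 1) - 24 = -1 - 24 = -25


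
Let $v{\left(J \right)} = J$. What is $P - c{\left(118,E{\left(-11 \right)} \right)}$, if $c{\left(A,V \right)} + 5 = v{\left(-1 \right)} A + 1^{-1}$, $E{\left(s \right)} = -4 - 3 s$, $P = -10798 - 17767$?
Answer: $-28443$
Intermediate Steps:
$P = -28565$
$c{\left(A,V \right)} = -4 - A$ ($c{\left(A,V \right)} = -5 - \left(-1 + A\right) = -4 - A$)
$P - c{\left(118,E{\left(-11 \right)} \right)} = -28565 - \left(-4 - 118\right) = -28565 - -122 = -28565 + 122 = -28443$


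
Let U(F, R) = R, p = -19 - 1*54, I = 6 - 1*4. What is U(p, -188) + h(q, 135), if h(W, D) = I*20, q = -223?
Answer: -148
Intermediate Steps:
I = 2 (I = 6 - 4 = 2)
p = -73 (p = -19 - 54 = -73)
h(W, D) = 40 (h(W, D) = 2*20 = 40)
U(p, -188) + h(q, 135) = -188 + 40 = -148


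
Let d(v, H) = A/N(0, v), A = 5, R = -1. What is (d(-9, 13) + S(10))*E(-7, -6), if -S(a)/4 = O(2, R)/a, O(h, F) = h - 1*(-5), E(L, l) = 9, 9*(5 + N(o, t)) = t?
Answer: -327/10 ≈ -32.700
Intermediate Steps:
N(o, t) = -5 + t/9
d(v, H) = 5/(-5 + v/9)
O(h, F) = 5 + h (O(h, F) = h + 5 = 5 + h)
S(a) = -28/a (S(a) = -4*(5 + 2)/a = -28/a)
(d(-9, 13) + S(10))*E(-7, -6) = (45/(-45 - 9) - 28/10)*9 = (45/(-54) - 28*⅒)*9 = (45*(-1/54) - 14/5)*9 = (-⅚ - 14/5)*9 = -109/30*9 = -327/10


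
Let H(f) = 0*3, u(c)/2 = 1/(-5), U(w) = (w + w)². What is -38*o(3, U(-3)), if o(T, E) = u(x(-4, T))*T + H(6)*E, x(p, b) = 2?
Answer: 228/5 ≈ 45.600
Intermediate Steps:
U(w) = 4*w² (U(w) = (2*w)² = 4*w²)
u(c) = -⅖ (u(c) = 2/(-5) = 2*(-⅕) = -⅖)
H(f) = 0
o(T, E) = -2*T/5 (o(T, E) = -2*T/5 + 0*E = -2*T/5 + 0 = -2*T/5)
-38*o(3, U(-3)) = -(-76)*3/5 = -38*(-6/5) = 228/5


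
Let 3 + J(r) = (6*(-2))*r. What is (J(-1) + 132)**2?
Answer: 19881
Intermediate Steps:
J(r) = -3 - 12*r (J(r) = -3 + (6*(-2))*r = -3 - 12*r)
(J(-1) + 132)**2 = ((-3 - 12*(-1)) + 132)**2 = ((-3 + 12) + 132)**2 = (9 + 132)**2 = 141**2 = 19881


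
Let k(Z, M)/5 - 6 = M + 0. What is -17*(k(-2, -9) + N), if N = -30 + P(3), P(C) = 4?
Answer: 697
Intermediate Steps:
k(Z, M) = 30 + 5*M (k(Z, M) = 30 + 5*(M + 0) = 30 + 5*M)
N = -26 (N = -30 + 4 = -26)
-17*(k(-2, -9) + N) = -17*((30 + 5*(-9)) - 26) = -17*((30 - 45) - 26) = -17*(-15 - 26) = -17*(-41) = 697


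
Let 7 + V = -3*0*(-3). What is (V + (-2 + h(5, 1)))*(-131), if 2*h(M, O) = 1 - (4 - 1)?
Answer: 1310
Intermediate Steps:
h(M, O) = -1 (h(M, O) = (1 - (4 - 1))/2 = (1 - 1*3)/2 = (1 - 3)/2 = (½)*(-2) = -1)
V = -7 (V = -7 - 3*0*(-3) = -7 + 0*(-3) = -7 + 0 = -7)
(V + (-2 + h(5, 1)))*(-131) = (-7 + (-2 - 1))*(-131) = (-7 - 3)*(-131) = -10*(-131) = 1310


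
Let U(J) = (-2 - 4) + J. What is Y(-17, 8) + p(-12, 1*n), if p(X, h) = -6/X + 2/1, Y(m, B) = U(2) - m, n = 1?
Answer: 31/2 ≈ 15.500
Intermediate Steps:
U(J) = -6 + J
Y(m, B) = -4 - m (Y(m, B) = (-6 + 2) - m = -4 - m)
p(X, h) = 2 - 6/X (p(X, h) = -6/X + 2*1 = -6/X + 2 = 2 - 6/X)
Y(-17, 8) + p(-12, 1*n) = (-4 - 1*(-17)) + (2 - 6/(-12)) = (-4 + 17) + (2 - 6*(-1/12)) = 13 + (2 + 1/2) = 13 + 5/2 = 31/2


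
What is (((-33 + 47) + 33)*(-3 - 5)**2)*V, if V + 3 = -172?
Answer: -526400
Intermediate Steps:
V = -175 (V = -3 - 172 = -175)
(((-33 + 47) + 33)*(-3 - 5)**2)*V = (((-33 + 47) + 33)*(-3 - 5)**2)*(-175) = ((14 + 33)*(-8)**2)*(-175) = (47*64)*(-175) = 3008*(-175) = -526400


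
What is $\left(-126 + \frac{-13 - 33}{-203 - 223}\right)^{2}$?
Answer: $\frac{719044225}{45369} \approx 15849.0$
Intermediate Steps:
$\left(-126 + \frac{-13 - 33}{-203 - 223}\right)^{2} = \left(-126 - \frac{46}{-426}\right)^{2} = \left(-126 - - \frac{23}{213}\right)^{2} = \left(-126 + \frac{23}{213}\right)^{2} = \left(- \frac{26815}{213}\right)^{2} = \frac{719044225}{45369}$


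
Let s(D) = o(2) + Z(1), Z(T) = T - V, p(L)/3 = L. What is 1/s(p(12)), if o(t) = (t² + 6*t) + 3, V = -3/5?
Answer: 5/103 ≈ 0.048544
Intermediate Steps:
V = -⅗ (V = -3*⅕ = -⅗ ≈ -0.60000)
o(t) = 3 + t² + 6*t
p(L) = 3*L
Z(T) = ⅗ + T (Z(T) = T - 1*(-⅗) = T + ⅗ = ⅗ + T)
s(D) = 103/5 (s(D) = (3 + 2² + 6*2) + (⅗ + 1) = (3 + 4 + 12) + 8/5 = 19 + 8/5 = 103/5)
1/s(p(12)) = 1/(103/5) = 5/103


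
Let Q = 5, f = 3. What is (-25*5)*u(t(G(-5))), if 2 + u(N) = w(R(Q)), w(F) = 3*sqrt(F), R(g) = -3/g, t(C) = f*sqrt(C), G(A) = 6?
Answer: 250 - 75*I*sqrt(15) ≈ 250.0 - 290.47*I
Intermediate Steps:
t(C) = 3*sqrt(C)
u(N) = -2 + 3*I*sqrt(15)/5 (u(N) = -2 + 3*sqrt(-3/5) = -2 + 3*(I*sqrt(15)/5) = -2 + 3*I*sqrt(15)/5)
(-25*5)*u(t(G(-5))) = (-25*5)*(-2 + 3*I*sqrt(15)/5) = -125*(-2 + 3*I*sqrt(15)/5) = 250 - 75*I*sqrt(15)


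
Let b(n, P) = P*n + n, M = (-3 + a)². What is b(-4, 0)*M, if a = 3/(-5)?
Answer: -1296/25 ≈ -51.840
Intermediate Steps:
a = -⅗ (a = 3*(-⅕) = -⅗ ≈ -0.60000)
M = 324/25 (M = (-3 - ⅗)² = (-18/5)² = 324/25 ≈ 12.960)
b(n, P) = n + P*n
b(-4, 0)*M = -4*(1 + 0)*(324/25) = -4*1*(324/25) = -4*324/25 = -1296/25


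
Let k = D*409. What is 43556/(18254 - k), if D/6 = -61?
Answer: 10889/41987 ≈ 0.25934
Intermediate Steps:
D = -366 (D = 6*(-61) = -366)
k = -149694 (k = -366*409 = -149694)
43556/(18254 - k) = 43556/(18254 - 1*(-149694)) = 43556/(18254 + 149694) = 43556/167948 = 43556*(1/167948) = 10889/41987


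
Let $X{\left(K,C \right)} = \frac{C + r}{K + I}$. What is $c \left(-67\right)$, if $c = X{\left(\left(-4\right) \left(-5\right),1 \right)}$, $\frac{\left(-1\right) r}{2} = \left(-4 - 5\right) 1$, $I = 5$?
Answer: $- \frac{1273}{25} \approx -50.92$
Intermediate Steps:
$r = 18$ ($r = - 2 \left(-4 - 5\right) 1 = - 2 \left(\left(-9\right) 1\right) = \left(-2\right) \left(-9\right) = 18$)
$X{\left(K,C \right)} = \frac{18 + C}{5 + K}$ ($X{\left(K,C \right)} = \frac{C + 18}{K + 5} = \frac{18 + C}{5 + K}$)
$c = \frac{19}{25}$ ($c = \frac{18 + 1}{5 - -20} = \frac{1}{5 + 20} \cdot 19 = \frac{1}{25} \cdot 19 = \frac{19}{25} \approx 0.76$)
$c \left(-67\right) = \frac{19}{25} \left(-67\right) = - \frac{1273}{25}$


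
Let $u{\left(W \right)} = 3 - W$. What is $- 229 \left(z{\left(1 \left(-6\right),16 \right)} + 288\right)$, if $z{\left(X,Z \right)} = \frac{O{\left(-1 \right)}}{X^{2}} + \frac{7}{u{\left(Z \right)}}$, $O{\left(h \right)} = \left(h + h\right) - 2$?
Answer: $- \frac{7698980}{117} \approx -65803.0$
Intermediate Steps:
$O{\left(h \right)} = -2 + 2 h$ ($O{\left(h \right)} = 2 h - 2 = -2 + 2 h$)
$z{\left(X,Z \right)} = - \frac{4}{X^{2}} + \frac{7}{3 - Z}$ ($z{\left(X,Z \right)} = \frac{-2 + 2 \left(-1\right)}{X^{2}} + \frac{7}{3 - Z} = \frac{-2 - 2}{X^{2}} + \frac{7}{3 - Z} = - \frac{4}{X^{2}} + \frac{7}{3 - Z}$)
$- 229 \left(z{\left(1 \left(-6\right),16 \right)} + 288\right) = - 229 \left(\frac{12 - 7 \left(1 \left(-6\right)\right)^{2} - 64}{36 \left(-3 + 16\right)} + 288\right) = - 229 \left(\frac{12 - 7 \left(-6\right)^{2} - 64}{36 \cdot 13} + 288\right) = - 229 \left(\frac{1}{36} \cdot \frac{1}{13} \left(12 - 252 - 64\right) + 288\right) = - 229 \left(\frac{1}{36} \cdot \frac{1}{13} \left(-304\right) + 288\right) = - 229 \left(- \frac{76}{117} + 288\right) = \left(-229\right) \frac{33620}{117} = - \frac{7698980}{117}$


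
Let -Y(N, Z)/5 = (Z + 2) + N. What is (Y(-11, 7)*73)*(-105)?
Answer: -76650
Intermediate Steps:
Y(N, Z) = -10 - 5*N - 5*Z (Y(N, Z) = -5*((Z + 2) + N) = -5*((2 + Z) + N) = -5*(2 + N + Z) = -10 - 5*N - 5*Z)
(Y(-11, 7)*73)*(-105) = ((-10 - 5*(-11) - 5*7)*73)*(-105) = ((-10 + 55 - 35)*73)*(-105) = (10*73)*(-105) = 730*(-105) = -76650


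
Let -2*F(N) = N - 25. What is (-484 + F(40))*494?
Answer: -242801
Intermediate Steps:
F(N) = 25/2 - N/2 (F(N) = -(N - 25)/2 = -(-25 + N)/2 = 25/2 - N/2)
(-484 + F(40))*494 = (-484 + (25/2 - ½*40))*494 = (-484 + (25/2 - 20))*494 = (-484 - 15/2)*494 = -983/2*494 = -242801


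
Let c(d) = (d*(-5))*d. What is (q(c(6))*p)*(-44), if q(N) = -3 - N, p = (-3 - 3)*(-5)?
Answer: -233640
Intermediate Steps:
p = 30 (p = -6*(-5) = 30)
c(d) = -5*d² (c(d) = (-5*d)*d = -5*d²)
(q(c(6))*p)*(-44) = ((-3 - (-5)*6²)*30)*(-44) = ((-3 - (-5)*36)*30)*(-44) = ((-3 - 1*(-180))*30)*(-44) = ((-3 + 180)*30)*(-44) = (177*30)*(-44) = 5310*(-44) = -233640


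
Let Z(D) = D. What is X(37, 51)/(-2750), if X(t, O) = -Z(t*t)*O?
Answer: 69819/2750 ≈ 25.389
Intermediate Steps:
X(t, O) = -O*t² (X(t, O) = -t*t*O = -t²*O = -O*t²)
X(37, 51)/(-2750) = -1*51*37²/(-2750) = -1*51*1369*(-1/2750) = -69819*(-1/2750) = 69819/2750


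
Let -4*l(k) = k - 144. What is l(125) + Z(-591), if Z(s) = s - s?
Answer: 19/4 ≈ 4.7500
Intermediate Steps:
Z(s) = 0
l(k) = 36 - k/4 (l(k) = -(k - 144)/4 = -(-144 + k)/4 = 36 - k/4)
l(125) + Z(-591) = (36 - ¼*125) + 0 = (36 - 125/4) + 0 = 19/4 + 0 = 19/4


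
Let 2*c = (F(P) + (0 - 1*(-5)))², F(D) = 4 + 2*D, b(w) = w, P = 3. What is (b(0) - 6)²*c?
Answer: 4050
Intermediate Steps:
c = 225/2 (c = ((4 + 2*3) + (0 - 1*(-5)))²/2 = ((4 + 6) + (0 + 5))²/2 = (10 + 5)²/2 = (½)*15² = (½)*225 = 225/2 ≈ 112.50)
(b(0) - 6)²*c = (0 - 6)²*(225/2) = (-6)²*(225/2) = 36*(225/2) = 4050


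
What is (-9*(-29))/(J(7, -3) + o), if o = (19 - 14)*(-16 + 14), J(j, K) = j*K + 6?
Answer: -261/25 ≈ -10.440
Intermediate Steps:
J(j, K) = 6 + K*j (J(j, K) = K*j + 6 = 6 + K*j)
o = -10 (o = 5*(-2) = -10)
(-9*(-29))/(J(7, -3) + o) = (-9*(-29))/((6 - 3*7) - 10) = 261/((6 - 21) - 10) = 261/(-15 - 10) = 261/(-25) = 261*(-1/25) = -261/25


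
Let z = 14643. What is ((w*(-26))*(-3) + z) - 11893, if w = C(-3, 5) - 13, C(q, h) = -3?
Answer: 1502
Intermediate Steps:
w = -16 (w = -3 - 13 = -16)
((w*(-26))*(-3) + z) - 11893 = (-16*(-26)*(-3) + 14643) - 11893 = (416*(-3) + 14643) - 11893 = (-1248 + 14643) - 11893 = 13395 - 11893 = 1502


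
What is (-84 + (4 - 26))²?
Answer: 11236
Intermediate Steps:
(-84 + (4 - 26))² = (-84 - 22)² = (-106)² = 11236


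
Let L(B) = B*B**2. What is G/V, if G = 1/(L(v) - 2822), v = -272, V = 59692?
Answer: -1/1201389247240 ≈ -8.3237e-13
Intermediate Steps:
L(B) = B**3
G = -1/20126470 (G = 1/((-272)**3 - 2822) = 1/(-20123648 - 2822) = 1/(-20126470) = -1/20126470 ≈ -4.9686e-8)
G/V = -1/20126470/59692 = -1/20126470*1/59692 = -1/1201389247240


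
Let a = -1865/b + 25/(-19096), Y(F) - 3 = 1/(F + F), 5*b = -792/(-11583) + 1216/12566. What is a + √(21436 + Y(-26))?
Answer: -81813353642/1448909 + √14492751/26 ≈ -56319.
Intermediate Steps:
b = 24280/735111 (b = (-792/(-11583) + 1216/12566)/5 = (-792*(-1/11583) + 1216*(1/12566))/5 = (8/117 + 608/6283)/5 = (⅕)*(121400/735111) = 24280/735111 ≈ 0.033029)
Y(F) = 3 + 1/(2*F) (Y(F) = 3 + 1/(F + F) = 3 + 1/(2*F))
a = -81813353642/1448909 (a = -1865/24280/735111 + 25/(-19096) = -1865*735111/24280 + 25*(-1/19096) = -274196403/4856 - 25/19096 = -81813353642/1448909 ≈ -56466.)
a + √(21436 + Y(-26)) = -81813353642/1448909 + √(21436 + (3 + (½)/(-26))) = -81813353642/1448909 + √(21436 + (3 + (½)*(-1/26))) = -81813353642/1448909 + √(21436 + (3 - 1/52)) = -81813353642/1448909 + √(21436 + 155/52) = -81813353642/1448909 + √(1114827/52) = -81813353642/1448909 + √14492751/26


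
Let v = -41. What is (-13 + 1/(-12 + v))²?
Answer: 476100/2809 ≈ 169.49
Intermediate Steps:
(-13 + 1/(-12 + v))² = (-13 + 1/(-12 - 41))² = (-13 + 1/(-53))² = (-13 - 1/53)² = (-690/53)² = 476100/2809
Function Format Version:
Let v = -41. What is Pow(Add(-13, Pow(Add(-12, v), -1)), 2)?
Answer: Rational(476100, 2809) ≈ 169.49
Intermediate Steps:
Pow(Add(-13, Pow(Add(-12, v), -1)), 2) = Pow(Add(-13, Pow(Add(-12, -41), -1)), 2) = Pow(Add(-13, Pow(-53, -1)), 2) = Pow(Add(-13, Rational(-1, 53)), 2) = Pow(Rational(-690, 53), 2) = Rational(476100, 2809)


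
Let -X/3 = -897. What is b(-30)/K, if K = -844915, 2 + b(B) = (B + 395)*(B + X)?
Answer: -971263/844915 ≈ -1.1495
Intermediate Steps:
X = 2691 (X = -3*(-897) = 2691)
b(B) = -2 + (395 + B)*(2691 + B) (b(B) = -2 + (B + 395)*(B + 2691) = -2 + (395 + B)*(2691 + B))
b(-30)/K = (1062943 + (-30)² + 3086*(-30))/(-844915) = (1062943 + 900 - 92580)*(-1/844915) = 971263*(-1/844915) = -971263/844915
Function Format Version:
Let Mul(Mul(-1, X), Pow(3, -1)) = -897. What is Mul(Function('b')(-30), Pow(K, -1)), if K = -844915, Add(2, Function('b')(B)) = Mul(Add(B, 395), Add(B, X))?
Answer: Rational(-971263, 844915) ≈ -1.1495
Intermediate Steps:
X = 2691 (X = Mul(-3, -897) = 2691)
Function('b')(B) = Add(-2, Mul(Add(395, B), Add(2691, B))) (Function('b')(B) = Add(-2, Mul(Add(B, 395), Add(B, 2691))) = Add(-2, Mul(Add(395, B), Add(2691, B))))
Mul(Function('b')(-30), Pow(K, -1)) = Mul(Add(1062943, Pow(-30, 2), Mul(3086, -30)), Pow(-844915, -1)) = Mul(Add(1062943, 900, -92580), Rational(-1, 844915)) = Mul(971263, Rational(-1, 844915)) = Rational(-971263, 844915)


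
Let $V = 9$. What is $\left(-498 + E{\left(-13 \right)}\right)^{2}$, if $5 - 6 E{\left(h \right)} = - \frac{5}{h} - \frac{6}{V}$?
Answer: $\frac{3382934569}{13689} \approx 2.4713 \cdot 10^{5}$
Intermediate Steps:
$E{\left(h \right)} = \frac{17}{18} + \frac{5}{6 h}$ ($E{\left(h \right)} = \frac{5}{6} - \frac{- \frac{5}{h} - \frac{6}{9}}{6} = \frac{5}{6} - \frac{- \frac{5}{h} - \frac{2}{3}}{6} = \frac{5}{6} - \frac{- \frac{2}{3} - \frac{5}{h}}{6} = \frac{5}{6} + \left(\frac{1}{9} + \frac{5}{6 h}\right) = \frac{17}{18} + \frac{5}{6 h}$)
$\left(-498 + E{\left(-13 \right)}\right)^{2} = \left(-498 + \frac{15 + 17 \left(-13\right)}{18 \left(-13\right)}\right)^{2} = \left(-498 + \frac{1}{18} \left(- \frac{1}{13}\right) \left(15 - 221\right)\right)^{2} = \left(-498 + \frac{1}{18} \left(- \frac{1}{13}\right) \left(-206\right)\right)^{2} = \left(-498 + \frac{103}{117}\right)^{2} = \left(- \frac{58163}{117}\right)^{2} = \frac{3382934569}{13689}$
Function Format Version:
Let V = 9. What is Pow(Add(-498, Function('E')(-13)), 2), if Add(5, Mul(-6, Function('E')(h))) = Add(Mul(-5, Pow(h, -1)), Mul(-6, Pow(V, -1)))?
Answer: Rational(3382934569, 13689) ≈ 2.4713e+5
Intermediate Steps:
Function('E')(h) = Add(Rational(17, 18), Mul(Rational(5, 6), Pow(h, -1))) (Function('E')(h) = Add(Rational(5, 6), Mul(Rational(-1, 6), Add(Mul(-5, Pow(h, -1)), Mul(-6, Pow(9, -1))))) = Add(Rational(5, 6), Mul(Rational(-1, 6), Add(Mul(-5, Pow(h, -1)), Mul(-6, Rational(1, 9))))) = Add(Rational(5, 6), Mul(Rational(-1, 6), Add(Mul(-5, Pow(h, -1)), Rational(-2, 3)))) = Add(Rational(5, 6), Mul(Rational(-1, 6), Add(Rational(-2, 3), Mul(-5, Pow(h, -1))))) = Add(Rational(5, 6), Add(Rational(1, 9), Mul(Rational(5, 6), Pow(h, -1)))) = Add(Rational(17, 18), Mul(Rational(5, 6), Pow(h, -1))))
Pow(Add(-498, Function('E')(-13)), 2) = Pow(Add(-498, Mul(Rational(1, 18), Pow(-13, -1), Add(15, Mul(17, -13)))), 2) = Pow(Add(-498, Mul(Rational(1, 18), Rational(-1, 13), Add(15, -221))), 2) = Pow(Add(-498, Mul(Rational(1, 18), Rational(-1, 13), -206)), 2) = Pow(Add(-498, Rational(103, 117)), 2) = Pow(Rational(-58163, 117), 2) = Rational(3382934569, 13689)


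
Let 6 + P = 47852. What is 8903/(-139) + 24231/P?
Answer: -422604829/6650594 ≈ -63.544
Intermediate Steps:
P = 47846 (P = -6 + 47852 = 47846)
8903/(-139) + 24231/P = 8903/(-139) + 24231/47846 = 8903*(-1/139) + 24231*(1/47846) = -8903/139 + 24231/47846 = -422604829/6650594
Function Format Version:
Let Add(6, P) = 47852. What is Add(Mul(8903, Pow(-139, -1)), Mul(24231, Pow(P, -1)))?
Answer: Rational(-422604829, 6650594) ≈ -63.544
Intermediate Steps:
P = 47846 (P = Add(-6, 47852) = 47846)
Add(Mul(8903, Pow(-139, -1)), Mul(24231, Pow(P, -1))) = Add(Mul(8903, Pow(-139, -1)), Mul(24231, Pow(47846, -1))) = Add(Mul(8903, Rational(-1, 139)), Mul(24231, Rational(1, 47846))) = Add(Rational(-8903, 139), Rational(24231, 47846)) = Rational(-422604829, 6650594)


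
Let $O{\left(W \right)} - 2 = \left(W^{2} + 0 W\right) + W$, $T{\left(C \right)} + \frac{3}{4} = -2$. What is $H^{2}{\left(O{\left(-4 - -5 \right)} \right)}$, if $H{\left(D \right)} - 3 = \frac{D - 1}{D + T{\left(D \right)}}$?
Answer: $\frac{729}{25} \approx 29.16$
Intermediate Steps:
$T{\left(C \right)} = - \frac{11}{4}$ ($T{\left(C \right)} = - \frac{3}{4} - 2 = - \frac{11}{4}$)
$O{\left(W \right)} = 2 + W + W^{2}$ ($O{\left(W \right)} = 2 + \left(\left(W^{2} + 0 W\right) + W\right) = 2 + \left(\left(W^{2} + 0\right) + W\right) = 2 + \left(W^{2} + W\right) = 2 + \left(W + W^{2}\right) = 2 + W + W^{2}$)
$H{\left(D \right)} = 3 + \frac{-1 + D}{- \frac{11}{4} + D}$ ($H{\left(D \right)} = 3 + \frac{D - 1}{D - \frac{11}{4}} = 3 + \frac{-1 + D}{- \frac{11}{4} + D}$)
$H^{2}{\left(O{\left(-4 - -5 \right)} \right)} = \left(\frac{-37 + 16 \left(2 - -1 + \left(-4 - -5\right)^{2}\right)}{-11 + 4 \left(2 - -1 + \left(-4 - -5\right)^{2}\right)}\right)^{2} = \left(\frac{-37 + 16 \left(2 + \left(-4 + 5\right) + \left(-4 + 5\right)^{2}\right)}{-11 + 4 \left(2 + \left(-4 + 5\right) + \left(-4 + 5\right)^{2}\right)}\right)^{2} = \left(\frac{-37 + 16 \left(2 + 1 + 1^{2}\right)}{-11 + 4 \left(2 + 1 + 1^{2}\right)}\right)^{2} = \left(\frac{-37 + 16 \left(2 + 1 + 1\right)}{-11 + 4 \left(2 + 1 + 1\right)}\right)^{2} = \left(\frac{-37 + 16 \cdot 4}{-11 + 4 \cdot 4}\right)^{2} = \left(\frac{-37 + 64}{-11 + 16}\right)^{2} = \left(\frac{1}{5} \cdot 27\right)^{2} = \left(\frac{27}{5}\right)^{2} = \frac{729}{25}$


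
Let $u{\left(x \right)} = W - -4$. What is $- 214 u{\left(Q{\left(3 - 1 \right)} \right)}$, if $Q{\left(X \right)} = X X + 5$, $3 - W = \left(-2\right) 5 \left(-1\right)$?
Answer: $642$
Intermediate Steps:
$W = -7$ ($W = 3 - \left(-2\right) 5 \left(-1\right) = 3 - \left(-10\right) \left(-1\right) = 3 - 10 = -7$)
$Q{\left(X \right)} = 5 + X^{2}$ ($Q{\left(X \right)} = X^{2} + 5 = 5 + X^{2}$)
$u{\left(x \right)} = -3$ ($u{\left(x \right)} = -7 - -4 = -7 + 4 = -3$)
$- 214 u{\left(Q{\left(3 - 1 \right)} \right)} = \left(-214\right) \left(-3\right) = 642$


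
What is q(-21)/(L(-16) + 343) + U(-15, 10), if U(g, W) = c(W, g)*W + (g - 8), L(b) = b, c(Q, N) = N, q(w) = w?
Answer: -18864/109 ≈ -173.06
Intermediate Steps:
U(g, W) = -8 + g + W*g (U(g, W) = g*W + (g - 8) = W*g + (-8 + g) = -8 + g + W*g)
q(-21)/(L(-16) + 343) + U(-15, 10) = -21/(-16 + 343) + (-8 - 15 + 10*(-15)) = -21/327 + (-8 - 15 - 150) = (1/327)*(-21) - 173 = -7/109 - 173 = -18864/109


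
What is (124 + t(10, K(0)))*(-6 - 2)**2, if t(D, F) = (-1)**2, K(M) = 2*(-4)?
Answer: 8000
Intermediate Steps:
K(M) = -8
t(D, F) = 1
(124 + t(10, K(0)))*(-6 - 2)**2 = (124 + 1)*(-6 - 2)**2 = 125*(-8)**2 = 125*64 = 8000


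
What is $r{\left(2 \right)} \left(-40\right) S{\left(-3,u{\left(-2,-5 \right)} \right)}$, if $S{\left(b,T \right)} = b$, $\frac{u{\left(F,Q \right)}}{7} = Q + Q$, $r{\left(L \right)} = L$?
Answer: $240$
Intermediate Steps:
$u{\left(F,Q \right)} = 14 Q$ ($u{\left(F,Q \right)} = 7 \left(Q + Q\right) = 7 \cdot 2 Q = 14 Q$)
$r{\left(2 \right)} \left(-40\right) S{\left(-3,u{\left(-2,-5 \right)} \right)} = 2 \left(-40\right) \left(-3\right) = \left(-80\right) \left(-3\right) = 240$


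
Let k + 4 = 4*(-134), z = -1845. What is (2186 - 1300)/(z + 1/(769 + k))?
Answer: -101447/211252 ≈ -0.48022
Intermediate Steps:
k = -540 (k = -4 + 4*(-134) = -4 - 536 = -540)
(2186 - 1300)/(z + 1/(769 + k)) = (2186 - 1300)/(-1845 + 1/(769 - 540)) = 886/(-1845 + 1/229) = 886/(-422504/229) = 886*(-229/422504) = -101447/211252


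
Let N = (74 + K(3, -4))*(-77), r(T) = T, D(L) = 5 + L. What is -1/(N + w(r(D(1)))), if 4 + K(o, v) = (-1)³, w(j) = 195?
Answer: 1/5118 ≈ 0.00019539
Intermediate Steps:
K(o, v) = -5 (K(o, v) = -4 + (-1)³ = -4 - 1 = -5)
N = -5313 (N = (74 - 5)*(-77) = 69*(-77) = -5313)
-1/(N + w(r(D(1)))) = -1/(-5313 + 195) = -1/(-5118) = -1*(-1/5118) = 1/5118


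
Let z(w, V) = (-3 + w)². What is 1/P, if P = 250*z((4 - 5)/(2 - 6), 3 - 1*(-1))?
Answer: 8/15125 ≈ 0.00052893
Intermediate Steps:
P = 15125/8 (P = 250*(-3 + (4 - 5)/(2 - 6))² = 250*(-3 - 1/(-4))² = 250*(-3 - 1*(-¼))² = 250*(-3 + ¼)² = 250*(-11/4)² = 250*(121/16) = 15125/8 ≈ 1890.6)
1/P = 1/(15125/8) = 8/15125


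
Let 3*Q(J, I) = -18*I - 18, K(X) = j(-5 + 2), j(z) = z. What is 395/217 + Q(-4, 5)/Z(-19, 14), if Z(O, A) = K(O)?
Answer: 2999/217 ≈ 13.820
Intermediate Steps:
K(X) = -3 (K(X) = -5 + 2 = -3)
Z(O, A) = -3
Q(J, I) = -6 - 6*I (Q(J, I) = (-18*I - 18)/3 = (-18 - 18*I)/3 = -6 - 6*I)
395/217 + Q(-4, 5)/Z(-19, 14) = 395/217 + (-6 - 6*5)/(-3) = 395*(1/217) + (-6 - 30)*(-⅓) = 395/217 - 36*(-⅓) = 395/217 + 12 = 2999/217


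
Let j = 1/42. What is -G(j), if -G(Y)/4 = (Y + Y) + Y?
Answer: 2/7 ≈ 0.28571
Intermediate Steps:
j = 1/42 ≈ 0.023810
G(Y) = -12*Y (G(Y) = -4*((Y + Y) + Y) = -4*(2*Y + Y) = -12*Y)
-G(j) = -(-12)/42 = -1*(-2/7) = 2/7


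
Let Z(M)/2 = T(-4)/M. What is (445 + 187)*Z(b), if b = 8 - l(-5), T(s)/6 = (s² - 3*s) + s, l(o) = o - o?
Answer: 22752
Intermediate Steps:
l(o) = 0
T(s) = -12*s + 6*s² (T(s) = 6*((s² - 3*s) + s) = 6*(s² - 2*s) = -12*s + 6*s²)
b = 8 (b = 8 - 1*0 = 8 + 0 = 8)
Z(M) = 288/M (Z(M) = 2*((6*(-4)*(-2 - 4))/M) = 2*((6*(-4)*(-6))/M) = 2*(144/M) = 288/M)
(445 + 187)*Z(b) = (445 + 187)*(288/8) = 632*(288*(⅛)) = 632*36 = 22752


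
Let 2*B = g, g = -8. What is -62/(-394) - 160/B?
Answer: 7911/197 ≈ 40.157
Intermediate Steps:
B = -4 (B = (½)*(-8) = -4)
-62/(-394) - 160/B = -62/(-394) - 160/(-4) = -62*(-1/394) - 160*(-¼) = 31/197 + 40 = 7911/197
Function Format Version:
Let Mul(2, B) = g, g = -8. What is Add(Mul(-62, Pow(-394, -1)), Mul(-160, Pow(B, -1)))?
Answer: Rational(7911, 197) ≈ 40.157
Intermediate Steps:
B = -4 (B = Mul(Rational(1, 2), -8) = -4)
Add(Mul(-62, Pow(-394, -1)), Mul(-160, Pow(B, -1))) = Add(Mul(-62, Pow(-394, -1)), Mul(-160, Pow(-4, -1))) = Add(Mul(-62, Rational(-1, 394)), Mul(-160, Rational(-1, 4))) = Add(Rational(31, 197), 40) = Rational(7911, 197)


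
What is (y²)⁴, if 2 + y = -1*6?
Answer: 16777216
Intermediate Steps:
y = -8 (y = -2 - 1*6 = -2 - 6 = -8)
(y²)⁴ = ((-8)²)⁴ = 64⁴ = 16777216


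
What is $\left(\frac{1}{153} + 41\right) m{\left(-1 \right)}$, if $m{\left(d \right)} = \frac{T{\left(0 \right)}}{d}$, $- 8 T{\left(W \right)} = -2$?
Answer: $- \frac{3137}{306} \approx -10.252$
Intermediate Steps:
$T{\left(W \right)} = \frac{1}{4}$ ($T{\left(W \right)} = \left(- \frac{1}{8}\right) \left(-2\right) = \frac{1}{4}$)
$m{\left(d \right)} = \frac{1}{4 d}$
$\left(\frac{1}{153} + 41\right) m{\left(-1 \right)} = \left(\frac{1}{153} + 41\right) \frac{1}{4 \left(-1\right)} = \left(\frac{1}{153} + 41\right) \frac{1}{4} \left(-1\right) = \frac{6274}{153} \left(- \frac{1}{4}\right) = - \frac{3137}{306}$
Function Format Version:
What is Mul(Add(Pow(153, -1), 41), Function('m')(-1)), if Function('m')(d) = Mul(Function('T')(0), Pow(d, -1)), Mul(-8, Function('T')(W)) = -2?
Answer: Rational(-3137, 306) ≈ -10.252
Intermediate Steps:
Function('T')(W) = Rational(1, 4) (Function('T')(W) = Mul(Rational(-1, 8), -2) = Rational(1, 4))
Function('m')(d) = Mul(Rational(1, 4), Pow(d, -1))
Mul(Add(Pow(153, -1), 41), Function('m')(-1)) = Mul(Add(Pow(153, -1), 41), Mul(Rational(1, 4), Pow(-1, -1))) = Mul(Add(Rational(1, 153), 41), Mul(Rational(1, 4), -1)) = Mul(Rational(6274, 153), Rational(-1, 4)) = Rational(-3137, 306)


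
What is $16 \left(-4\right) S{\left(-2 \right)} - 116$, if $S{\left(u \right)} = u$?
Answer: $12$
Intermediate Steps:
$16 \left(-4\right) S{\left(-2 \right)} - 116 = 16 \left(-4\right) \left(-2\right) - 116 = \left(-64\right) \left(-2\right) - 116 = 128 - 116 = 12$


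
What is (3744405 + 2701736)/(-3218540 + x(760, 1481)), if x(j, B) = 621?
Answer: -6446141/3217919 ≈ -2.0032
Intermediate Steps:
(3744405 + 2701736)/(-3218540 + x(760, 1481)) = (3744405 + 2701736)/(-3218540 + 621) = 6446141/(-3217919) = 6446141*(-1/3217919) = -6446141/3217919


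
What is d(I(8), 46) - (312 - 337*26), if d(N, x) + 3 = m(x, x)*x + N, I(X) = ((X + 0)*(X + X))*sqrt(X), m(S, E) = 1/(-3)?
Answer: 25295/3 + 256*sqrt(2) ≈ 8793.7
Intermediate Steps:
m(S, E) = -1/3
I(X) = 2*X**(5/2) (I(X) = (X*(2*X))*sqrt(X) = (2*X**2)*sqrt(X) = 2*X**(5/2))
d(N, x) = -3 + N - x/3 (d(N, x) = -3 + (-x/3 + N) = -3 + (N - x/3) = -3 + N - x/3)
d(I(8), 46) - (312 - 337*26) = (-3 + 2*8**(5/2) - 1/3*46) - (312 - 337*26) = (-3 + 2*(128*sqrt(2)) - 46/3) - (312 - 8762) = (-3 + 256*sqrt(2) - 46/3) - 1*(-8450) = (-55/3 + 256*sqrt(2)) + 8450 = 25295/3 + 256*sqrt(2)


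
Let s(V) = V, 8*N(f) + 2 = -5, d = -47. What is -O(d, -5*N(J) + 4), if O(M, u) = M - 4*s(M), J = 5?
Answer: -141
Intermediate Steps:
N(f) = -7/8 (N(f) = -¼ + (⅛)*(-5) = -¼ - 5/8 = -7/8)
O(M, u) = -3*M (O(M, u) = M - 4*M = -3*M)
-O(d, -5*N(J) + 4) = -(-3)*(-47) = -1*141 = -141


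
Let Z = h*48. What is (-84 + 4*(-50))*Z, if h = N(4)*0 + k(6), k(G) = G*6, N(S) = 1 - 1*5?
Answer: -490752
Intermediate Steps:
N(S) = -4 (N(S) = 1 - 5 = -4)
k(G) = 6*G
h = 36 (h = -4*0 + 6*6 = 0 + 36 = 36)
Z = 1728 (Z = 36*48 = 1728)
(-84 + 4*(-50))*Z = (-84 + 4*(-50))*1728 = (-84 - 200)*1728 = -284*1728 = -490752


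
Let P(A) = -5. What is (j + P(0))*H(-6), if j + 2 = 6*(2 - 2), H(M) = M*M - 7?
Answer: -203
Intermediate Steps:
H(M) = -7 + M**2 (H(M) = M**2 - 7 = -7 + M**2)
j = -2 (j = -2 + 6*(2 - 2) = -2 + 6*0 = -2 + 0 = -2)
(j + P(0))*H(-6) = (-2 - 5)*(-7 + (-6)**2) = -7*(-7 + 36) = -7*29 = -203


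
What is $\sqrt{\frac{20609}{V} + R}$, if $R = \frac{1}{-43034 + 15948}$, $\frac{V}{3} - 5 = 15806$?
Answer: $\frac{\sqrt{717117558402539958}}{1284770238} \approx 0.65913$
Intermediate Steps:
$V = 47433$ ($V = 15 + 3 \cdot 15806 = 15 + 47418 = 47433$)
$R = - \frac{1}{27086}$ ($R = \frac{1}{-27086} = - \frac{1}{27086} \approx -3.6919 \cdot 10^{-5}$)
$\sqrt{\frac{20609}{V} + R} = \sqrt{\frac{20609}{47433} - \frac{1}{27086}} = \sqrt{\frac{558167941}{1284770238}} = \frac{\sqrt{717117558402539958}}{1284770238}$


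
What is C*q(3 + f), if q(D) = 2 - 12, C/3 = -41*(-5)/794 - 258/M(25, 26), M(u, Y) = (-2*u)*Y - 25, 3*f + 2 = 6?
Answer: -1429431/105205 ≈ -13.587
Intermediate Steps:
f = 4/3 (f = -⅔ + (⅓)*6 = -⅔ + 2 = 4/3 ≈ 1.3333)
M(u, Y) = -25 - 2*Y*u (M(u, Y) = -2*Y*u - 25 = -25 - 2*Y*u)
C = 1429431/1052050 (C = 3*(-41*(-5)/794 - 258/(-25 - 2*26*25)) = 3*(205*(1/794) - 258/(-25 - 1300)) = 3*(205/794 - 258/(-1325)) = 3*(205/794 - 258*(-1/1325)) = 3*(205/794 + 258/1325) = 3*(476477/1052050) = 1429431/1052050 ≈ 1.3587)
q(D) = -10
C*q(3 + f) = (1429431/1052050)*(-10) = -1429431/105205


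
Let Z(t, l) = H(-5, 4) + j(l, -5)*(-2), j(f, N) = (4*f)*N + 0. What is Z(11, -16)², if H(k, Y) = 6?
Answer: 401956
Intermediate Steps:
j(f, N) = 4*N*f (j(f, N) = 4*N*f + 0 = 4*N*f)
Z(t, l) = 6 + 40*l (Z(t, l) = 6 + (4*(-5)*l)*(-2) = 6 - 20*l*(-2) = 6 + 40*l)
Z(11, -16)² = (6 + 40*(-16))² = (6 - 640)² = (-634)² = 401956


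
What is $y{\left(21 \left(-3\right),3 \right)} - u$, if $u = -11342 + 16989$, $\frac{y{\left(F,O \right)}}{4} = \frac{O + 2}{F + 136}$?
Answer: $- \frac{412211}{73} \approx -5646.7$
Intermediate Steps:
$y{\left(F,O \right)} = \frac{4 \left(2 + O\right)}{136 + F}$ ($y{\left(F,O \right)} = 4 \frac{O + 2}{F + 136} = 4 \frac{2 + O}{136 + F} = \frac{4 \left(2 + O\right)}{136 + F}$)
$u = 5647$
$y{\left(21 \left(-3\right),3 \right)} - u = \frac{4 \left(2 + 3\right)}{136 + 21 \left(-3\right)} - 5647 = 4 \frac{1}{136 - 63} \cdot 5 - 5647 = 4 \cdot \frac{1}{73} \cdot 5 - 5647 = \frac{20}{73} - 5647 = - \frac{412211}{73}$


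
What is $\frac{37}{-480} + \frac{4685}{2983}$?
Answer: $\frac{2138429}{1431840} \approx 1.4935$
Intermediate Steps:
$\frac{37}{-480} + \frac{4685}{2983} = 37 \left(- \frac{1}{480}\right) + 4685 \cdot \frac{1}{2983} = - \frac{37}{480} + \frac{4685}{2983} = \frac{2138429}{1431840}$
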